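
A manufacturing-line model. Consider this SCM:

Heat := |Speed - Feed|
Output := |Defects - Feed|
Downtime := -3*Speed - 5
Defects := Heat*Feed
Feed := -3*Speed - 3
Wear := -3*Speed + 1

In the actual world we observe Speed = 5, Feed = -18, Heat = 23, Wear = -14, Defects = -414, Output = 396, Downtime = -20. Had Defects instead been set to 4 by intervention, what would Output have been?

The intervention breaks the incoming arrows to Defects: Defects := Heat*Feed no longer applies, and Defects = 4.
Feed = -3*Speed - 3  [with Speed=5]  = -18
Output = |Defects - Feed|  [with Defects=4, Feed=-18]  = 22

22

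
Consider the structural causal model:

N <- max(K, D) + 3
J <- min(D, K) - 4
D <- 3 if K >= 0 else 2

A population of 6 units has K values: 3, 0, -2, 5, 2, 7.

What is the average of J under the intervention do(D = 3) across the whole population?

-2.5

do(D=3) breaks D's dependence on K. With D=3 fixed, J across the units is -1, -4, -6, -1, -2, -1, mean -2.5.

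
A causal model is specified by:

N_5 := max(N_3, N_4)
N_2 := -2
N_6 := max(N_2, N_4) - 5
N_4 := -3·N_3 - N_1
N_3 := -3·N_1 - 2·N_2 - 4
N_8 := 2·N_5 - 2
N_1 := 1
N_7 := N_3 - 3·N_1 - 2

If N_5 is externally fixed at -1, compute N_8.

-4

do(N_5=-1) replaces the equation N_5 := max(N_3, N_4) with the constant N_5 = -1.
N_8 = 2·N_5 - 2  [with N_5=-1]  = -4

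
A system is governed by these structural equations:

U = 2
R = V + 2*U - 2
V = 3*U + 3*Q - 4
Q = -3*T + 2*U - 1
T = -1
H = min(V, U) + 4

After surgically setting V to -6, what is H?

Intervening sets V = -6 and removes its equation (V = 3*U + 3*Q - 4).
H = min(V, U) + 4  [with V=-6, U=2]  = -2

-2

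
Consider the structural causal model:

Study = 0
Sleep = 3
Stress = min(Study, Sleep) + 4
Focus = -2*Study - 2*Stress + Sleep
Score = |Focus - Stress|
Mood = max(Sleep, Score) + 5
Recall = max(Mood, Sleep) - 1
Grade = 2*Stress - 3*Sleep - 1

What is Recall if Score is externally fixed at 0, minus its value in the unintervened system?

-6

Under do(Score=0), the mechanism Score = |Focus - Stress| is discarded; Score is fixed at 0.
Mood = max(Sleep, Score) + 5  [with Sleep=3, Score=0]  = 8
Recall = max(Mood, Sleep) - 1  [with Mood=8, Sleep=3]  = 7
Without intervention: Stress = min(Study, Sleep) + 4  [with Study=0, Sleep=3]  = 4; Focus = -2*Study - 2*Stress + Sleep  [with Study=0, Stress=4, Sleep=3]  = -5; Score = |Focus - Stress|  [with Focus=-5, Stress=4]  = 9; Mood = max(Sleep, Score) + 5  [with Sleep=3, Score=9]  = 14; Recall = max(Mood, Sleep) - 1  [with Mood=14, Sleep=3]  = 13.
Change = 7 − 13 = -6.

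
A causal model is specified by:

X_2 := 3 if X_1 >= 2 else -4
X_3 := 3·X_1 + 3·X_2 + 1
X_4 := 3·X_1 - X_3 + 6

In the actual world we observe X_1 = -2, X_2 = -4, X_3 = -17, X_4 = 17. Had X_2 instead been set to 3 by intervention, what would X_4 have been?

-4

Under do(X_2=3), the mechanism X_2 := 3 if X_1 >= 2 else -4 is discarded; X_2 is fixed at 3.
X_3 = 3·X_1 + 3·X_2 + 1  [with X_1=-2, X_2=3]  = 4
X_4 = 3·X_1 - X_3 + 6  [with X_1=-2, X_3=4]  = -4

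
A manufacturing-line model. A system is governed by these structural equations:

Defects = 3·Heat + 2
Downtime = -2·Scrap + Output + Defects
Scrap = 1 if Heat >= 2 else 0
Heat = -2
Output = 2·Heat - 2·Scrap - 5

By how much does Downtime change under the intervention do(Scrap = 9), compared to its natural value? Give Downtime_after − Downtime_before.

do(Scrap=9) replaces the equation Scrap = 1 if Heat >= 2 else 0 with the constant Scrap = 9.
Defects = 3·Heat + 2  [with Heat=-2]  = -4
Output = 2·Heat - 2·Scrap - 5  [with Heat=-2, Scrap=9]  = -27
Downtime = -2·Scrap + Output + Defects  [with Scrap=9, Output=-27, Defects=-4]  = -49
Without intervention: Defects = 3·Heat + 2  [with Heat=-2]  = -4; Scrap = 1 if Heat >= 2 else 0  [with Heat=-2]  = 0; Output = 2·Heat - 2·Scrap - 5  [with Heat=-2, Scrap=0]  = -9; Downtime = -2·Scrap + Output + Defects  [with Scrap=0, Output=-9, Defects=-4]  = -13.
Change = -49 − (-13) = -36.

-36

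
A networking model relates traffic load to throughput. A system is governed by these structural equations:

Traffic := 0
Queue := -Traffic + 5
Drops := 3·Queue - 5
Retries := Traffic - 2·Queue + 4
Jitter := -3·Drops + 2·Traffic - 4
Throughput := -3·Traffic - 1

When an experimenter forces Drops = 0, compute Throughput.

The intervention breaks the incoming arrows to Drops: Drops := 3·Queue - 5 no longer applies, and Drops = 0.
No directed path runs from Drops to Throughput, so Throughput keeps its natural value.
Throughput = -3·Traffic - 1  [with Traffic=0]  = -1

-1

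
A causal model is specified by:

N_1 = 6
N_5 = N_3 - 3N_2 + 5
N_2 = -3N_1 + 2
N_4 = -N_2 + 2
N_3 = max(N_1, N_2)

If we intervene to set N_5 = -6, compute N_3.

do(N_5=-6) replaces the equation N_5 = N_3 - 3N_2 + 5 with the constant N_5 = -6.
N_3 is not downstream of the intervention, so its value is determined by the original equations.
N_2 = -3N_1 + 2  [with N_1=6]  = -16
N_3 = max(N_1, N_2)  [with N_1=6, N_2=-16]  = 6

6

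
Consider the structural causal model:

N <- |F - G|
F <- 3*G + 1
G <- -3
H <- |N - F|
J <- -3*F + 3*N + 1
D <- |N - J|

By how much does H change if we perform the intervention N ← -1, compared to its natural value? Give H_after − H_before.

-6

The intervention breaks the incoming arrows to N: N <- |F - G| no longer applies, and N = -1.
F = 3*G + 1  [with G=-3]  = -8
H = |N - F|  [with N=-1, F=-8]  = 7
Without intervention: F = 3*G + 1  [with G=-3]  = -8; N = |F - G|  [with F=-8, G=-3]  = 5; H = |N - F|  [with N=5, F=-8]  = 13.
Change = 7 − 13 = -6.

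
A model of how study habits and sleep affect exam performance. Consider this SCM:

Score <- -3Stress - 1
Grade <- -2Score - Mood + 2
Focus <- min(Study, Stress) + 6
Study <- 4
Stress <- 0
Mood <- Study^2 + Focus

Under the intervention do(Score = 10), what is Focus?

Under do(Score=10), the mechanism Score <- -3Stress - 1 is discarded; Score is fixed at 10.
Since Focus is not a descendant of the intervened variable, it is unaffected.
Focus = min(Study, Stress) + 6  [with Study=4, Stress=0]  = 6

6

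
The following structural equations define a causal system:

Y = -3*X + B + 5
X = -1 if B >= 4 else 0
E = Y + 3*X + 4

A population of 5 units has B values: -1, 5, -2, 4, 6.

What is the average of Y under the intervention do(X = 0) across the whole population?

do(X=0) breaks X's dependence on B. With X=0 fixed, Y across the units is 4, 10, 3, 9, 11, mean 7.4.

7.4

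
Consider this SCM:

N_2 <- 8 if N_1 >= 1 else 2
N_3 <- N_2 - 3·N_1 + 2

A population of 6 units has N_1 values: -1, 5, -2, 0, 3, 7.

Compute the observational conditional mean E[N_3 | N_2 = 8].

Observing N_2=8 restricts to units where N_2's equation naturally yields 8: N_1 ∈ {5, 3, 7}. In that subpopulation N_3 = -5, 1, -11, mean -5.

-5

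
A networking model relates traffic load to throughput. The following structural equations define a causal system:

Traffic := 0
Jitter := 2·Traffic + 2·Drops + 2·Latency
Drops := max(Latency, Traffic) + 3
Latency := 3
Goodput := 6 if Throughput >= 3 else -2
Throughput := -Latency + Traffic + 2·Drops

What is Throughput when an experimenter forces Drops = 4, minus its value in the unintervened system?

do(Drops=4) replaces the equation Drops := max(Latency, Traffic) + 3 with the constant Drops = 4.
Throughput = -Latency + Traffic + 2·Drops  [with Latency=3, Traffic=0, Drops=4]  = 5
Without intervention: Drops = max(Latency, Traffic) + 3  [with Latency=3, Traffic=0]  = 6; Throughput = -Latency + Traffic + 2·Drops  [with Latency=3, Traffic=0, Drops=6]  = 9.
Change = 5 − 9 = -4.

-4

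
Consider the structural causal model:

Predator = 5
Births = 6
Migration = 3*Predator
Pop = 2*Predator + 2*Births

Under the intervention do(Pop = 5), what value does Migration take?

Under do(Pop=5), the mechanism Pop = 2*Predator + 2*Births is discarded; Pop is fixed at 5.
Since Migration is not a descendant of the intervened variable, it is unaffected.
Migration = 3*Predator  [with Predator=5]  = 15

15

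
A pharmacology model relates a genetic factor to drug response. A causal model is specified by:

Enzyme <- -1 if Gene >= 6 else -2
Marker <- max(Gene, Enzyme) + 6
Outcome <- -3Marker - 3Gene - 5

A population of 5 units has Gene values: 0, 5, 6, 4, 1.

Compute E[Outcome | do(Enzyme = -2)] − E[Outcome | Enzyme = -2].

Every unit gets Enzyme=-2 under the intervention. Outcome values become -23, -53, -59, -47, -29; E[Outcome|do(Enzyme=-2)] = -42.2.
Observing Enzyme=-2 restricts to units where Enzyme's equation naturally yields -2: Gene ∈ {0, 5, 4, 1}. In that subpopulation Outcome = -23, -53, -47, -29, mean -38.
Difference = -42.2 − (-38) = -4.2.

-4.2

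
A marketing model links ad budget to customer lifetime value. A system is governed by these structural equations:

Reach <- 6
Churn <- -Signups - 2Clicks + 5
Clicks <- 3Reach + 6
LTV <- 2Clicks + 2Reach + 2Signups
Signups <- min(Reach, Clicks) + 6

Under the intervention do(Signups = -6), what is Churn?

-37

The intervention breaks the incoming arrows to Signups: Signups <- min(Reach, Clicks) + 6 no longer applies, and Signups = -6.
Clicks = 3Reach + 6  [with Reach=6]  = 24
Churn = -Signups - 2Clicks + 5  [with Signups=-6, Clicks=24]  = -37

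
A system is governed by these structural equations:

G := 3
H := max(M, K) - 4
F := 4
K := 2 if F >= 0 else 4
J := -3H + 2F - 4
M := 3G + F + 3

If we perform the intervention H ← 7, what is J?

-17

The intervention breaks the incoming arrows to H: H := max(M, K) - 4 no longer applies, and H = 7.
J = -3H + 2F - 4  [with H=7, F=4]  = -17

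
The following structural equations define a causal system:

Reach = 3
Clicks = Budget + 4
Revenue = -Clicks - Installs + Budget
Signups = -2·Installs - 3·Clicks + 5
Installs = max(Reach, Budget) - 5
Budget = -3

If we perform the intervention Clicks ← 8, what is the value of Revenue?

-9

The intervention breaks the incoming arrows to Clicks: Clicks = Budget + 4 no longer applies, and Clicks = 8.
Installs = max(Reach, Budget) - 5  [with Reach=3, Budget=-3]  = -2
Revenue = -Clicks - Installs + Budget  [with Clicks=8, Installs=-2, Budget=-3]  = -9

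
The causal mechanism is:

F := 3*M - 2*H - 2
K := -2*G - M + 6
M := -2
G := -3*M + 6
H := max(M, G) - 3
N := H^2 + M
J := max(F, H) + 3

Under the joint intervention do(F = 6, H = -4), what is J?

The joint intervention fixes F = 6, H = -4, removing each variable's own equation.
J = max(F, H) + 3  [with F=6, H=-4]  = 9

9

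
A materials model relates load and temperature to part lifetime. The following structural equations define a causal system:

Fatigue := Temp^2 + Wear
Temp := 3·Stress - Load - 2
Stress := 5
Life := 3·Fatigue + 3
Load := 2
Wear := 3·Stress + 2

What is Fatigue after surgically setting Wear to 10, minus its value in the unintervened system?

Intervening sets Wear = 10 and removes its equation (Wear := 3·Stress + 2).
Temp = 3·Stress - Load - 2  [with Stress=5, Load=2]  = 11
Fatigue = Temp^2 + Wear  [with Temp=11, Wear=10]  = 131
Without intervention: Temp = 3·Stress - Load - 2  [with Stress=5, Load=2]  = 11; Wear = 3·Stress + 2  [with Stress=5]  = 17; Fatigue = Temp^2 + Wear  [with Temp=11, Wear=17]  = 138.
Change = 131 − 138 = -7.

-7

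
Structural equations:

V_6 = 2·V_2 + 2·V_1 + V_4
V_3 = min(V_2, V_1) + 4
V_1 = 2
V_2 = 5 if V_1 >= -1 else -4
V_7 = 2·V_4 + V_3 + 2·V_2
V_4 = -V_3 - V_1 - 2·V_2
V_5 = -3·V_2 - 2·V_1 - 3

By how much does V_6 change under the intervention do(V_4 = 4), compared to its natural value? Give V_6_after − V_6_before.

Under do(V_4=4), the mechanism V_4 = -V_3 - V_1 - 2·V_2 is discarded; V_4 is fixed at 4.
V_2 = 5 if V_1 >= -1 else -4  [with V_1=2]  = 5
V_6 = 2·V_2 + 2·V_1 + V_4  [with V_2=5, V_1=2, V_4=4]  = 18
Without intervention: V_2 = 5 if V_1 >= -1 else -4  [with V_1=2]  = 5; V_3 = min(V_2, V_1) + 4  [with V_2=5, V_1=2]  = 6; V_4 = -V_3 - V_1 - 2·V_2  [with V_3=6, V_1=2, V_2=5]  = -18; V_6 = 2·V_2 + 2·V_1 + V_4  [with V_2=5, V_1=2, V_4=-18]  = -4.
Change = 18 − (-4) = 22.

22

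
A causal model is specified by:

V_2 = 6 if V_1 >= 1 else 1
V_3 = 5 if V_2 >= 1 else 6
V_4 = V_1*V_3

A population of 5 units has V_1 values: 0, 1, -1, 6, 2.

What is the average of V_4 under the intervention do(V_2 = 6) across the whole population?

The intervention sets V_2=6 in all 5 units regardless of V_1. Recomputing V_4 per unit gives 0, 5, -5, 30, 10; average 8.

8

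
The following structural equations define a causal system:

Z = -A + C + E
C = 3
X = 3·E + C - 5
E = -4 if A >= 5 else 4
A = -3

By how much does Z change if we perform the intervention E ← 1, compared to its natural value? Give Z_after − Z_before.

-3

The intervention breaks the incoming arrows to E: E = -4 if A >= 5 else 4 no longer applies, and E = 1.
Z = -A + C + E  [with A=-3, C=3, E=1]  = 7
Without intervention: E = -4 if A >= 5 else 4  [with A=-3]  = 4; Z = -A + C + E  [with A=-3, C=3, E=4]  = 10.
Change = 7 − 10 = -3.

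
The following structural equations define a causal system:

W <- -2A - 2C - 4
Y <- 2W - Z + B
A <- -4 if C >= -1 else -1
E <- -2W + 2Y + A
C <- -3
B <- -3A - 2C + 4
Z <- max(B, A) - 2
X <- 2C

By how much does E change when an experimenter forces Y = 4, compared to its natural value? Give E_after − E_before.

Intervening sets Y = 4 and removes its equation (Y <- 2W - Z + B).
A = -4 if C >= -1 else -1  [with C=-3]  = -1
W = -2A - 2C - 4  [with A=-1, C=-3]  = 4
E = -2W + 2Y + A  [with W=4, Y=4, A=-1]  = -1
Without intervention: A = -4 if C >= -1 else -1  [with C=-3]  = -1; W = -2A - 2C - 4  [with A=-1, C=-3]  = 4; B = -3A - 2C + 4  [with A=-1, C=-3]  = 13; Z = max(B, A) - 2  [with B=13, A=-1]  = 11; Y = 2W - Z + B  [with W=4, Z=11, B=13]  = 10; E = -2W + 2Y + A  [with W=4, Y=10, A=-1]  = 11.
Change = -1 − 11 = -12.

-12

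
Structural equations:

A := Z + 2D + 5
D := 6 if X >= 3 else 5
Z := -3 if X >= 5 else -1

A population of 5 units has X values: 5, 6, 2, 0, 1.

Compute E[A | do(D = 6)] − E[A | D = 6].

1.2

The intervention sets D=6 in all 5 units regardless of X. Recomputing A per unit gives 14, 14, 16, 16, 16; average 15.2.
Conditioning on D=6 selects the 2 unit(s) with X ∈ {5, 6}. Their A values: 14, 14. Mean = 14.
Difference = 15.2 − 14 = 1.2.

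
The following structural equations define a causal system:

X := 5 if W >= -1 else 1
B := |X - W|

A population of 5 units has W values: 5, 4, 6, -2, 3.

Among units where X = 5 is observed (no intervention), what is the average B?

E[B|X=5] averages over only the 4 units with X=5 (W = 5, 4, 6, 3): B = 0, 1, 1, 2, mean 1.

1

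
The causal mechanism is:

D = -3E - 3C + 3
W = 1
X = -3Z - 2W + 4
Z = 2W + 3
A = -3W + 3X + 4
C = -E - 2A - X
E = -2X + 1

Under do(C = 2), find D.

-84

Intervening sets C = 2 and removes its equation (C = -E - 2A - X).
Z = 2W + 3  [with W=1]  = 5
X = -3Z - 2W + 4  [with Z=5, W=1]  = -13
E = -2X + 1  [with X=-13]  = 27
D = -3E - 3C + 3  [with E=27, C=2]  = -84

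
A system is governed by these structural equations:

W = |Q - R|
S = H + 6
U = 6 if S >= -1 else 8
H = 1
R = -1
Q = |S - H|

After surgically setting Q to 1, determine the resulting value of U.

6

Intervening sets Q = 1 and removes its equation (Q = |S - H|).
No directed path runs from Q to U, so U keeps its natural value.
S = H + 6  [with H=1]  = 7
U = 6 if S >= -1 else 8  [with S=7]  = 6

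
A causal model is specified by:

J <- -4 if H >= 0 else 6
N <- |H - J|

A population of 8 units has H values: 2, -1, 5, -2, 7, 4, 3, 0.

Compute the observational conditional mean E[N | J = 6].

Observing J=6 restricts to units where J's equation naturally yields 6: H ∈ {-1, -2}. In that subpopulation N = 7, 8, mean 7.5.

7.5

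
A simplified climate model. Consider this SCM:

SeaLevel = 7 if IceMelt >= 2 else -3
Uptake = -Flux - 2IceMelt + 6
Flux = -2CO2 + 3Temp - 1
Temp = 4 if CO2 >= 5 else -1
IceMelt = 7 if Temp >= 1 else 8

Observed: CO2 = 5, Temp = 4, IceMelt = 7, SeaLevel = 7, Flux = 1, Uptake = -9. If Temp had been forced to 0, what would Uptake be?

1

Under do(Temp=0), the mechanism Temp = 4 if CO2 >= 5 else -1 is discarded; Temp is fixed at 0.
IceMelt = 7 if Temp >= 1 else 8  [with Temp=0]  = 8
Flux = -2CO2 + 3Temp - 1  [with CO2=5, Temp=0]  = -11
Uptake = -Flux - 2IceMelt + 6  [with Flux=-11, IceMelt=8]  = 1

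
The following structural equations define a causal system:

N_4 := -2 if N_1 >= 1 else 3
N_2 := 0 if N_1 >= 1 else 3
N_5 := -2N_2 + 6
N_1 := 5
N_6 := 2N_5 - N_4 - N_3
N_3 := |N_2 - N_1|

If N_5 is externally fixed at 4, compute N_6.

The intervention breaks the incoming arrows to N_5: N_5 := -2N_2 + 6 no longer applies, and N_5 = 4.
N_2 = 0 if N_1 >= 1 else 3  [with N_1=5]  = 0
N_3 = |N_2 - N_1|  [with N_2=0, N_1=5]  = 5
N_4 = -2 if N_1 >= 1 else 3  [with N_1=5]  = -2
N_6 = 2N_5 - N_4 - N_3  [with N_5=4, N_4=-2, N_3=5]  = 5

5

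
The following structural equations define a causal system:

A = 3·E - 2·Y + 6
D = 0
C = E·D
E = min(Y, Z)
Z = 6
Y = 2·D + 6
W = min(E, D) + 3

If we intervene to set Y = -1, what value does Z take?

Under do(Y=-1), the mechanism Y = 2·D + 6 is discarded; Y is fixed at -1.
Z is not downstream of the intervention, so its value is determined by the original equations.

6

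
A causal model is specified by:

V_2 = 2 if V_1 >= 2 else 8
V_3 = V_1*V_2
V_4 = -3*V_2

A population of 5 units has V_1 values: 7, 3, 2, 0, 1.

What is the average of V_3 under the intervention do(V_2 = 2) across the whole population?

5.2

The intervention sets V_2=2 in all 5 units regardless of V_1. Recomputing V_3 per unit gives 14, 6, 4, 0, 2; average 5.2.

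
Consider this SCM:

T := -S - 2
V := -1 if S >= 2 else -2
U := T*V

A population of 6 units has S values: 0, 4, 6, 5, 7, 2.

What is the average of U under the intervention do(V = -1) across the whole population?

The intervention sets V=-1 in all 6 units regardless of S. Recomputing U per unit gives 2, 6, 8, 7, 9, 4; average 6.

6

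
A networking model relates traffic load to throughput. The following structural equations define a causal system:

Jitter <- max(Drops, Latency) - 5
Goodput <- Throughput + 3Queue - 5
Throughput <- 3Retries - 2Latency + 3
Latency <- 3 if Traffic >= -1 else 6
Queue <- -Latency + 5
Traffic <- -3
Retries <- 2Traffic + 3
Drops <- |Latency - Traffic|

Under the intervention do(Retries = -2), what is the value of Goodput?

-23

do(Retries=-2) replaces the equation Retries <- 2Traffic + 3 with the constant Retries = -2.
Latency = 3 if Traffic >= -1 else 6  [with Traffic=-3]  = 6
Queue = -Latency + 5  [with Latency=6]  = -1
Throughput = 3Retries - 2Latency + 3  [with Retries=-2, Latency=6]  = -15
Goodput = Throughput + 3Queue - 5  [with Throughput=-15, Queue=-1]  = -23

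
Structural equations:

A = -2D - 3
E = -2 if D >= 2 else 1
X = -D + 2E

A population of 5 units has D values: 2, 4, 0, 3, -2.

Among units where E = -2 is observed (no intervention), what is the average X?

-7

E[X|E=-2] averages over only the 3 units with E=-2 (D = 2, 4, 3): X = -6, -8, -7, mean -7.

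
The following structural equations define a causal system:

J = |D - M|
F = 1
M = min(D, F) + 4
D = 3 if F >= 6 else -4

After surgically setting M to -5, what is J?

1

The intervention breaks the incoming arrows to M: M = min(D, F) + 4 no longer applies, and M = -5.
D = 3 if F >= 6 else -4  [with F=1]  = -4
J = |D - M|  [with D=-4, M=-5]  = 1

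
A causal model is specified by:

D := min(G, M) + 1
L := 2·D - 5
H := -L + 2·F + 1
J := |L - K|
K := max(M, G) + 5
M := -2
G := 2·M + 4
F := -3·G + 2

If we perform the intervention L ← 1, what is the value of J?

4

do(L=1) replaces the equation L := 2·D - 5 with the constant L = 1.
G = 2·M + 4  [with M=-2]  = 0
K = max(M, G) + 5  [with M=-2, G=0]  = 5
J = |L - K|  [with L=1, K=5]  = 4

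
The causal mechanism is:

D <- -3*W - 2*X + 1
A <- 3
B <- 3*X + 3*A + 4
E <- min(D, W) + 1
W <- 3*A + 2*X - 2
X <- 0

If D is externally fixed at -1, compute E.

0

The intervention breaks the incoming arrows to D: D <- -3*W - 2*X + 1 no longer applies, and D = -1.
W = 3*A + 2*X - 2  [with A=3, X=0]  = 7
E = min(D, W) + 1  [with D=-1, W=7]  = 0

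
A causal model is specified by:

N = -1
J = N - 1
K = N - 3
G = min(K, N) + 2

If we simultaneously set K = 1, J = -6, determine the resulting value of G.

The joint intervention fixes K = 1, J = -6, removing each variable's own equation.
G = min(K, N) + 2  [with K=1, N=-1]  = 1

1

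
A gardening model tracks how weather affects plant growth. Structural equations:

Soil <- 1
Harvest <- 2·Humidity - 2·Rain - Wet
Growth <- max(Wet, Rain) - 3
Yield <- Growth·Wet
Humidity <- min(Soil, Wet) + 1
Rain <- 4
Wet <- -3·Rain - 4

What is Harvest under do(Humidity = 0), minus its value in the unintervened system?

Under do(Humidity=0), the mechanism Humidity <- min(Soil, Wet) + 1 is discarded; Humidity is fixed at 0.
Wet = -3·Rain - 4  [with Rain=4]  = -16
Harvest = 2·Humidity - 2·Rain - Wet  [with Humidity=0, Rain=4, Wet=-16]  = 8
Without intervention: Wet = -3·Rain - 4  [with Rain=4]  = -16; Humidity = min(Soil, Wet) + 1  [with Soil=1, Wet=-16]  = -15; Harvest = 2·Humidity - 2·Rain - Wet  [with Humidity=-15, Rain=4, Wet=-16]  = -22.
Change = 8 − (-22) = 30.

30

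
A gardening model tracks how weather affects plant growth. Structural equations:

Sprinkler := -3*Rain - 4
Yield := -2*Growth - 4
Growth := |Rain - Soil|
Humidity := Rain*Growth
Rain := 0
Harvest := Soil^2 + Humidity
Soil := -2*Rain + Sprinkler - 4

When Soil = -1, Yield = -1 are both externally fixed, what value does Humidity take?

0

The joint intervention fixes Soil = -1, Yield = -1, removing each variable's own equation.
Growth = |Rain - Soil|  [with Rain=0, Soil=-1]  = 1
Humidity = Rain*Growth  [with Rain=0, Growth=1]  = 0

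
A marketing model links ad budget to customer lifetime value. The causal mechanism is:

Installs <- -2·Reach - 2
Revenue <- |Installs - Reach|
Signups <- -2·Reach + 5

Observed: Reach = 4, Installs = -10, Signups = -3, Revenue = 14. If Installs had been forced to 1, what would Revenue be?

Under do(Installs=1), the mechanism Installs <- -2·Reach - 2 is discarded; Installs is fixed at 1.
Revenue = |Installs - Reach|  [with Installs=1, Reach=4]  = 3

3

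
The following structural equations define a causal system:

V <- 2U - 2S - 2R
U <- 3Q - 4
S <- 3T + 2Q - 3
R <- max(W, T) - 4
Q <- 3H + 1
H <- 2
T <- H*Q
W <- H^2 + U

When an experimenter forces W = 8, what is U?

17

do(W=8) replaces the equation W <- H^2 + U with the constant W = 8.
Since U is not a descendant of the intervened variable, it is unaffected.
Q = 3H + 1  [with H=2]  = 7
U = 3Q - 4  [with Q=7]  = 17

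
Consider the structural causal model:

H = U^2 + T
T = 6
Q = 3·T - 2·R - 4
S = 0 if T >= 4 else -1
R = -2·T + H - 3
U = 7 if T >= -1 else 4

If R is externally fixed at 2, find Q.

10

Intervening sets R = 2 and removes its equation (R = -2·T + H - 3).
Q = 3·T - 2·R - 4  [with T=6, R=2]  = 10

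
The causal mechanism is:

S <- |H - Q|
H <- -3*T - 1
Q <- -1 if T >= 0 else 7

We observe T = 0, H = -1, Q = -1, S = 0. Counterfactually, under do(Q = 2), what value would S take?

The intervention breaks the incoming arrows to Q: Q <- -1 if T >= 0 else 7 no longer applies, and Q = 2.
H = -3*T - 1  [with T=0]  = -1
S = |H - Q|  [with H=-1, Q=2]  = 3

3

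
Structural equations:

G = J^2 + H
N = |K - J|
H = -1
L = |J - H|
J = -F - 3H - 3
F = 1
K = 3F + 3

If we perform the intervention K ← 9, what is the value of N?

The intervention breaks the incoming arrows to K: K = 3F + 3 no longer applies, and K = 9.
J = -F - 3H - 3  [with F=1, H=-1]  = -1
N = |K - J|  [with K=9, J=-1]  = 10

10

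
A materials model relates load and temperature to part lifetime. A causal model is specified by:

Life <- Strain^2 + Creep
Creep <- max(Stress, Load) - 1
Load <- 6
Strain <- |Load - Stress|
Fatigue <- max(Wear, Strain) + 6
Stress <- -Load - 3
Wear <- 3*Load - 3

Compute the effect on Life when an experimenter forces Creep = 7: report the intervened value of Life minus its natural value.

2

The intervention breaks the incoming arrows to Creep: Creep <- max(Stress, Load) - 1 no longer applies, and Creep = 7.
Stress = -Load - 3  [with Load=6]  = -9
Strain = |Load - Stress|  [with Load=6, Stress=-9]  = 15
Life = Strain^2 + Creep  [with Strain=15, Creep=7]  = 232
Without intervention: Stress = -Load - 3  [with Load=6]  = -9; Strain = |Load - Stress|  [with Load=6, Stress=-9]  = 15; Creep = max(Stress, Load) - 1  [with Stress=-9, Load=6]  = 5; Life = Strain^2 + Creep  [with Strain=15, Creep=5]  = 230.
Change = 232 − 230 = 2.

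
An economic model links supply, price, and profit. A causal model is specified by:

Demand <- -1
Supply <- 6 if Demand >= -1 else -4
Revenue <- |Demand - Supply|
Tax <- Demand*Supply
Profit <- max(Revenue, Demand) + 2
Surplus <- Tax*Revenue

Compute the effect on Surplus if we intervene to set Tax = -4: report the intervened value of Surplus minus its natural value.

Under do(Tax=-4), the mechanism Tax <- Demand*Supply is discarded; Tax is fixed at -4.
Supply = 6 if Demand >= -1 else -4  [with Demand=-1]  = 6
Revenue = |Demand - Supply|  [with Demand=-1, Supply=6]  = 7
Surplus = Tax*Revenue  [with Tax=-4, Revenue=7]  = -28
Without intervention: Supply = 6 if Demand >= -1 else -4  [with Demand=-1]  = 6; Revenue = |Demand - Supply|  [with Demand=-1, Supply=6]  = 7; Tax = Demand*Supply  [with Demand=-1, Supply=6]  = -6; Surplus = Tax*Revenue  [with Tax=-6, Revenue=7]  = -42.
Change = -28 − (-42) = 14.

14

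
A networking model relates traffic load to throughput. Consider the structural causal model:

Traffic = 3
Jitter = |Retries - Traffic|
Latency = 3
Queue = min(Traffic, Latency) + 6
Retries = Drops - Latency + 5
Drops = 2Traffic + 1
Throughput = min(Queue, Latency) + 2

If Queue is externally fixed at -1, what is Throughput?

The intervention breaks the incoming arrows to Queue: Queue = min(Traffic, Latency) + 6 no longer applies, and Queue = -1.
Throughput = min(Queue, Latency) + 2  [with Queue=-1, Latency=3]  = 1

1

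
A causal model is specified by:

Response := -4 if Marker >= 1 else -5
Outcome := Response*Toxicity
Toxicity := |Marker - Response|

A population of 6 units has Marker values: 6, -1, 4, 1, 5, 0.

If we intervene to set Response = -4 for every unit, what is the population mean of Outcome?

-26

Under do(Response=-4), Response's equation is replaced by Response=-4 for every unit. Per-unit Outcome: -40, -12, -32, -20, -36, -16. Mean = -26.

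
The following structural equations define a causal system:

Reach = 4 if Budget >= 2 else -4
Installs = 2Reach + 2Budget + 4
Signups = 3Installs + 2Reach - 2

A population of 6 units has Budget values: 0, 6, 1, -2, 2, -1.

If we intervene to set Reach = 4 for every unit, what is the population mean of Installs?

Every unit gets Reach=4 under the intervention. Installs values become 12, 24, 14, 8, 16, 10; E[Installs|do(Reach=4)] = 14.

14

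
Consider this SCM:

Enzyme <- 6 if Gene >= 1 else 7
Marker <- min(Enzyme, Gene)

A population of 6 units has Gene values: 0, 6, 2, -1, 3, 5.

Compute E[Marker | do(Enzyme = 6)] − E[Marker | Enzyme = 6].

Under do(Enzyme=6), Enzyme's equation is replaced by Enzyme=6 for every unit. Per-unit Marker: 0, 6, 2, -1, 3, 5. Mean = 2.5.
Observing Enzyme=6 restricts to units where Enzyme's equation naturally yields 6: Gene ∈ {6, 2, 3, 5}. In that subpopulation Marker = 6, 2, 3, 5, mean 4.
Difference = 2.5 − 4 = -1.5.

-1.5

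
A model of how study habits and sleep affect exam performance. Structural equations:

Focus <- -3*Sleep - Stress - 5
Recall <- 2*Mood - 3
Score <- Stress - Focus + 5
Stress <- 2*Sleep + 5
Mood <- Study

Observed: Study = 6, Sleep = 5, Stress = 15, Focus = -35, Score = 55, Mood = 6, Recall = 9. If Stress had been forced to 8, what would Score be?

do(Stress=8) replaces the equation Stress <- 2*Sleep + 5 with the constant Stress = 8.
Focus = -3*Sleep - Stress - 5  [with Sleep=5, Stress=8]  = -28
Score = Stress - Focus + 5  [with Stress=8, Focus=-28]  = 41

41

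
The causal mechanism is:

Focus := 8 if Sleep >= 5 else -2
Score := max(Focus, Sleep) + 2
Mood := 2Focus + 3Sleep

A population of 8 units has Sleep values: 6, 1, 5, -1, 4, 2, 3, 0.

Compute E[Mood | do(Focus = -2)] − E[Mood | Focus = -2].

Every unit gets Focus=-2 under the intervention. Mood values become 14, -1, 11, -7, 8, 2, 5, -4; E[Mood|do(Focus=-2)] = 3.5.
E[Mood|Focus=-2] averages over only the 6 units with Focus=-2 (Sleep = 1, -1, 4, 2, 3, 0): Mood = -1, -7, 8, 2, 5, -4, mean 0.5.
Difference = 3.5 − 0.5 = 3.

3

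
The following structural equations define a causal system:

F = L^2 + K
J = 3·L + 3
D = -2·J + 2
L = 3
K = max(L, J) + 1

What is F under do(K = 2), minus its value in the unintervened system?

Intervening sets K = 2 and removes its equation (K = max(L, J) + 1).
F = L^2 + K  [with L=3, K=2]  = 11
Without intervention: J = 3·L + 3  [with L=3]  = 12; K = max(L, J) + 1  [with L=3, J=12]  = 13; F = L^2 + K  [with L=3, K=13]  = 22.
Change = 11 − 22 = -11.

-11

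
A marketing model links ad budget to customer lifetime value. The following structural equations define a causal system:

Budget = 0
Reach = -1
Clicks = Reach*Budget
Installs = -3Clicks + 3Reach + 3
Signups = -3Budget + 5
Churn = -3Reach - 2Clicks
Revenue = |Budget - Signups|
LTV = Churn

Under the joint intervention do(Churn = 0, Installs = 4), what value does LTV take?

0

Under do(Churn = 0, Installs = 4), each intervened variable's structural equation is replaced by its fixed value.
LTV = Churn  [with Churn=0]  = 0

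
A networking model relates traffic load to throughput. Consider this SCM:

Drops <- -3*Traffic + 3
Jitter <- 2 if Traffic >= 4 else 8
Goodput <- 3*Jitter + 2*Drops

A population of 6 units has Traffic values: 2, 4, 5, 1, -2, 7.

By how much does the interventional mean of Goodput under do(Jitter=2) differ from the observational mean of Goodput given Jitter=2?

Under do(Jitter=2), Jitter's equation is replaced by Jitter=2 for every unit. Per-unit Goodput: 0, -12, -18, 6, 24, -30. Mean = -5.
Observing Jitter=2 restricts to units where Jitter's equation naturally yields 2: Traffic ∈ {4, 5, 7}. In that subpopulation Goodput = -12, -18, -30, mean -20.
Difference = -5 − (-20) = 15.

15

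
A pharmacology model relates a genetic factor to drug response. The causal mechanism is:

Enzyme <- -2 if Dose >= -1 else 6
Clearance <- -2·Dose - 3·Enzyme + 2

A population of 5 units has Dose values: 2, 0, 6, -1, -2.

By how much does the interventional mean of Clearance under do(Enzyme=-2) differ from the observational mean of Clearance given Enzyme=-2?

do(Enzyme=-2) breaks Enzyme's dependence on Dose. With Enzyme=-2 fixed, Clearance across the units is 4, 8, -4, 10, 12, mean 6.
E[Clearance|Enzyme=-2] averages over only the 4 units with Enzyme=-2 (Dose = 2, 0, 6, -1): Clearance = 4, 8, -4, 10, mean 4.5.
Difference = 6 − 4.5 = 1.5.

1.5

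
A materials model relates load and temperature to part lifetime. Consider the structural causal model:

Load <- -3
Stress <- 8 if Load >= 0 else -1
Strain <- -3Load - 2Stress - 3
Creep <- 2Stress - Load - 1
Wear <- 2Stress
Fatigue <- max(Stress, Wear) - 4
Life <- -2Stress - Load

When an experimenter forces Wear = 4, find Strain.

do(Wear=4) replaces the equation Wear <- 2Stress with the constant Wear = 4.
Strain is not downstream of the intervention, so its value is determined by the original equations.
Stress = 8 if Load >= 0 else -1  [with Load=-3]  = -1
Strain = -3Load - 2Stress - 3  [with Load=-3, Stress=-1]  = 8

8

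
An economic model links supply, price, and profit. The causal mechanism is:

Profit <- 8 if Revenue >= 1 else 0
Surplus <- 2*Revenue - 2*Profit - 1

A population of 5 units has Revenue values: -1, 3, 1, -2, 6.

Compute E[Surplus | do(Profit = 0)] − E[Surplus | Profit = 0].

The intervention sets Profit=0 in all 5 units regardless of Revenue. Recomputing Surplus per unit gives -3, 5, 1, -5, 11; average 1.8.
Observing Profit=0 restricts to units where Profit's equation naturally yields 0: Revenue ∈ {-1, -2}. In that subpopulation Surplus = -3, -5, mean -4.
Difference = 1.8 − (-4) = 5.8.

5.8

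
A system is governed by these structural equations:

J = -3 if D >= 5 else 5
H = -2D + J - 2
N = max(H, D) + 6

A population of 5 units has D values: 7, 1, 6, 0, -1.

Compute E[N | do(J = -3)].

Under do(J=-3), J's equation is replaced by J=-3 for every unit. Per-unit N: 13, 7, 12, 6, 5. Mean = 8.6.

8.6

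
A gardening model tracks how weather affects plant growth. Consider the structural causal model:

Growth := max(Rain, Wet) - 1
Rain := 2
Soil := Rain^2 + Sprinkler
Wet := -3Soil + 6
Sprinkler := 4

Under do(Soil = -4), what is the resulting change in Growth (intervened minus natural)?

16

do(Soil=-4) replaces the equation Soil := Rain^2 + Sprinkler with the constant Soil = -4.
Wet = -3Soil + 6  [with Soil=-4]  = 18
Growth = max(Rain, Wet) - 1  [with Rain=2, Wet=18]  = 17
Without intervention: Soil = Rain^2 + Sprinkler  [with Rain=2, Sprinkler=4]  = 8; Wet = -3Soil + 6  [with Soil=8]  = -18; Growth = max(Rain, Wet) - 1  [with Rain=2, Wet=-18]  = 1.
Change = 17 − 1 = 16.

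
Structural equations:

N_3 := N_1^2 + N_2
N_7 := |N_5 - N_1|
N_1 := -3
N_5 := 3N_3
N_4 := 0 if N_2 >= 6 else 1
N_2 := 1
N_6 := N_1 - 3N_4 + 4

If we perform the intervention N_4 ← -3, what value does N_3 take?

10

Under do(N_4=-3), the mechanism N_4 := 0 if N_2 >= 6 else 1 is discarded; N_4 is fixed at -3.
Since N_3 is not a descendant of the intervened variable, it is unaffected.
N_3 = N_1^2 + N_2  [with N_1=-3, N_2=1]  = 10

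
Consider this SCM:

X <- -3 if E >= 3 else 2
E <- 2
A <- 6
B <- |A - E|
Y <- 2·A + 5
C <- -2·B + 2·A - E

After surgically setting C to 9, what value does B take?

do(C=9) replaces the equation C <- -2·B + 2·A - E with the constant C = 9.
B is not downstream of the intervention, so its value is determined by the original equations.
B = |A - E|  [with A=6, E=2]  = 4

4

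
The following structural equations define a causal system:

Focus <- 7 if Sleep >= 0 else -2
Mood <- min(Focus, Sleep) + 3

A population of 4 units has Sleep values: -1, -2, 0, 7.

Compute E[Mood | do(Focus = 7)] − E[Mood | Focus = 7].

Every unit gets Focus=7 under the intervention. Mood values become 2, 1, 3, 10; E[Mood|do(Focus=7)] = 4.
E[Mood|Focus=7] averages over only the 2 units with Focus=7 (Sleep = 0, 7): Mood = 3, 10, mean 6.5.
Difference = 4 − 6.5 = -2.5.

-2.5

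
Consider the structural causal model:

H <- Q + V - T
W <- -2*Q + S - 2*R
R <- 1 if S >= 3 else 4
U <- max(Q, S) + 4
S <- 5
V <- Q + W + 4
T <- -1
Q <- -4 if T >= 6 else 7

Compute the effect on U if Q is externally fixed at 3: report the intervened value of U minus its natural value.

-2

The intervention breaks the incoming arrows to Q: Q <- -4 if T >= 6 else 7 no longer applies, and Q = 3.
U = max(Q, S) + 4  [with Q=3, S=5]  = 9
Without intervention: Q = -4 if T >= 6 else 7  [with T=-1]  = 7; U = max(Q, S) + 4  [with Q=7, S=5]  = 11.
Change = 9 − 11 = -2.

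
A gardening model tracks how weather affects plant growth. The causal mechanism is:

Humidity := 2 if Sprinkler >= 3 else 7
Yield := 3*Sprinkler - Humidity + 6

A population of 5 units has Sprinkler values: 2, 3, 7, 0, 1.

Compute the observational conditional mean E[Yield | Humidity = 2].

Observing Humidity=2 restricts to units where Humidity's equation naturally yields 2: Sprinkler ∈ {3, 7}. In that subpopulation Yield = 13, 25, mean 19.

19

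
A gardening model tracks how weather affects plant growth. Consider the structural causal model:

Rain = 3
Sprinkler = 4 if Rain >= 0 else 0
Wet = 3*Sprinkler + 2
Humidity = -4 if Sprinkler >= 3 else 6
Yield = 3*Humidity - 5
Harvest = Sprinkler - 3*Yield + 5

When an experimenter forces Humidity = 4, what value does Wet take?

14

Under do(Humidity=4), the mechanism Humidity = -4 if Sprinkler >= 3 else 6 is discarded; Humidity is fixed at 4.
Since Wet is not a descendant of the intervened variable, it is unaffected.
Sprinkler = 4 if Rain >= 0 else 0  [with Rain=3]  = 4
Wet = 3*Sprinkler + 2  [with Sprinkler=4]  = 14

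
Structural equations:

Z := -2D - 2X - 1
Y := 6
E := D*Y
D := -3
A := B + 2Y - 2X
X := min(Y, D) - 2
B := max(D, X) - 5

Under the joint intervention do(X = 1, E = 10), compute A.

6

Under do(X = 1, E = 10), each intervened variable's structural equation is replaced by its fixed value.
B = max(D, X) - 5  [with D=-3, X=1]  = -4
A = B + 2Y - 2X  [with B=-4, Y=6, X=1]  = 6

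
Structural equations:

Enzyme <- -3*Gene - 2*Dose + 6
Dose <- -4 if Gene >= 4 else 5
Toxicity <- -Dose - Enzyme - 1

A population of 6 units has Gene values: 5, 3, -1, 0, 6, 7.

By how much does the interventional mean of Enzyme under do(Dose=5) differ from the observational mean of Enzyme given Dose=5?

-8

do(Dose=5) breaks Dose's dependence on Gene. With Dose=5 fixed, Enzyme across the units is -19, -13, -1, -4, -22, -25, mean -14.
E[Enzyme|Dose=5] averages over only the 3 units with Dose=5 (Gene = 3, -1, 0): Enzyme = -13, -1, -4, mean -6.
Difference = -14 − (-6) = -8.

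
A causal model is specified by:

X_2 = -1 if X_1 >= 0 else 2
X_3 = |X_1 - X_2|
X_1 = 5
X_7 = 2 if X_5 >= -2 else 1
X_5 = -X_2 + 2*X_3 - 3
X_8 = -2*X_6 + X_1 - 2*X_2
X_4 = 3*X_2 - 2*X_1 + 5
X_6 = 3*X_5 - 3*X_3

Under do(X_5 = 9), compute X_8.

-11

do(X_5=9) replaces the equation X_5 = -X_2 + 2*X_3 - 3 with the constant X_5 = 9.
X_2 = -1 if X_1 >= 0 else 2  [with X_1=5]  = -1
X_3 = |X_1 - X_2|  [with X_1=5, X_2=-1]  = 6
X_6 = 3*X_5 - 3*X_3  [with X_5=9, X_3=6]  = 9
X_8 = -2*X_6 + X_1 - 2*X_2  [with X_6=9, X_1=5, X_2=-1]  = -11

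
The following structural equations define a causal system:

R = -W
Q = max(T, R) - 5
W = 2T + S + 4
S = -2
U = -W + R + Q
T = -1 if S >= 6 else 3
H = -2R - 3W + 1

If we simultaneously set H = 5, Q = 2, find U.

Setting H = 5, Q = 2 by intervention discards those variables' equations.
T = -1 if S >= 6 else 3  [with S=-2]  = 3
W = 2T + S + 4  [with T=3, S=-2]  = 8
R = -W  [with W=8]  = -8
U = -W + R + Q  [with W=8, R=-8, Q=2]  = -14

-14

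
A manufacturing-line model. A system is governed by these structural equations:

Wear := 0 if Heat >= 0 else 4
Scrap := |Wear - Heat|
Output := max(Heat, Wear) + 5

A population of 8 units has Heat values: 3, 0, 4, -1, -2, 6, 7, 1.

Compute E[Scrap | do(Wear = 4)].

The intervention sets Wear=4 in all 8 units regardless of Heat. Recomputing Scrap per unit gives 1, 4, 0, 5, 6, 2, 3, 3; average 3.

3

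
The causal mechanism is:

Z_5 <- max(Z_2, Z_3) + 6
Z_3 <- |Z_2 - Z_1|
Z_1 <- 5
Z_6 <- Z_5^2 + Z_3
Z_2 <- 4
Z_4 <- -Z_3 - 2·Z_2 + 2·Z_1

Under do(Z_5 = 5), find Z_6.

26

The intervention breaks the incoming arrows to Z_5: Z_5 <- max(Z_2, Z_3) + 6 no longer applies, and Z_5 = 5.
Z_3 = |Z_2 - Z_1|  [with Z_2=4, Z_1=5]  = 1
Z_6 = Z_5^2 + Z_3  [with Z_5=5, Z_3=1]  = 26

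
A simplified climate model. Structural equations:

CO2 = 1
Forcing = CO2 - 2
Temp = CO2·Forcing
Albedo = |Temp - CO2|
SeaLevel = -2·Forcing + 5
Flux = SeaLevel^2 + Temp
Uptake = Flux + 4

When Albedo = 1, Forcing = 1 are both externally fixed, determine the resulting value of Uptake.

14

Under do(Albedo = 1, Forcing = 1), each intervened variable's structural equation is replaced by its fixed value.
Temp = CO2·Forcing  [with CO2=1, Forcing=1]  = 1
SeaLevel = -2·Forcing + 5  [with Forcing=1]  = 3
Flux = SeaLevel^2 + Temp  [with SeaLevel=3, Temp=1]  = 10
Uptake = Flux + 4  [with Flux=10]  = 14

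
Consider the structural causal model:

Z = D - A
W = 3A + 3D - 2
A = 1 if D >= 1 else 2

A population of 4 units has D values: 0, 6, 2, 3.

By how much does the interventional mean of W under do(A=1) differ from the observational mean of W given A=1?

The intervention sets A=1 in all 4 units regardless of D. Recomputing W per unit gives 1, 19, 7, 10; average 9.25.
Observing A=1 restricts to units where A's equation naturally yields 1: D ∈ {6, 2, 3}. In that subpopulation W = 19, 7, 10, mean 12.
Difference = 9.25 − 12 = -2.75.

-2.75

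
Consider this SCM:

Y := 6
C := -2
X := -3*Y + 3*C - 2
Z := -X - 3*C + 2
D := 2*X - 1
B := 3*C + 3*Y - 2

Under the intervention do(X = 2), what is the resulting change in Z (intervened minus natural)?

do(X=2) replaces the equation X := -3*Y + 3*C - 2 with the constant X = 2.
Z = -X - 3*C + 2  [with X=2, C=-2]  = 6
Without intervention: X = -3*Y + 3*C - 2  [with Y=6, C=-2]  = -26; Z = -X - 3*C + 2  [with X=-26, C=-2]  = 34.
Change = 6 − 34 = -28.

-28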